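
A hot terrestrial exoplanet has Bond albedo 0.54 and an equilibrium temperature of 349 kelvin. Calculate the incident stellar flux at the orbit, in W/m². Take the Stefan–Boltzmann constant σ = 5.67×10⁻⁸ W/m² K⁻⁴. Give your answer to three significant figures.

7310 W/m²

From S(1−α)/4 = σT⁴: S = 4σT⁴/(1−α).
σT⁴ = 5.67×10⁻⁸·(349)⁴ = 841.2 W/m².
S = 4·841.2/0.46 = 7315 W/m².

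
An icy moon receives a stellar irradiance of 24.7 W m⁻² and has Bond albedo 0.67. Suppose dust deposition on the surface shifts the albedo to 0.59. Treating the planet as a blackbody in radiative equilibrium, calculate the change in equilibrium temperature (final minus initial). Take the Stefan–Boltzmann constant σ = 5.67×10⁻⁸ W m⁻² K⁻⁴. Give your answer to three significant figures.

4.32 kelvin

Before: T₁ = [24.70·0.33/(4σ)]^(1/4) = 77.43 K.
With α = 0.59, T₂ = 81.74 K.
Change: 81.74 − 77.43 = 4.318 K.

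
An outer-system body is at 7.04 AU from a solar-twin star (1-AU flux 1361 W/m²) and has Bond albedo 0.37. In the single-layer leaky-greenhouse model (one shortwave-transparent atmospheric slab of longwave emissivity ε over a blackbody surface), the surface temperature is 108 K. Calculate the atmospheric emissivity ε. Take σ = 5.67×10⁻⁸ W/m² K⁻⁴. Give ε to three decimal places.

0.879

Irradiance scales as 1/d², so S = 1361 W/m² × (1/7.04)² = 27.46 W/m².
Effective temperature: T_e = [S(1−α)/(4σ)]^(1/4) = 93.46 K.
Since (2−ε)/2 = (T_e/T_s)⁴ = 0.5607, ε = 0.8786.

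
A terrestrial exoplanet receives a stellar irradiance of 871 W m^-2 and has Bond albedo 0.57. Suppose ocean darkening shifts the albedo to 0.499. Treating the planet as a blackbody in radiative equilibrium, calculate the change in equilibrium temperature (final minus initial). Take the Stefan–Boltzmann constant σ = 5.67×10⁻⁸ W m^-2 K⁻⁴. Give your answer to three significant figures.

7.85 K

Initial: T₁ = [S(1−0.57)/(4σ)]^(1/4) = 201.6 K.
Final:   T₂ = [S(1−0.499)/(4σ)]^(1/4) = 209.4 K.
Change: 209.4 − 201.6 = 7.851 K.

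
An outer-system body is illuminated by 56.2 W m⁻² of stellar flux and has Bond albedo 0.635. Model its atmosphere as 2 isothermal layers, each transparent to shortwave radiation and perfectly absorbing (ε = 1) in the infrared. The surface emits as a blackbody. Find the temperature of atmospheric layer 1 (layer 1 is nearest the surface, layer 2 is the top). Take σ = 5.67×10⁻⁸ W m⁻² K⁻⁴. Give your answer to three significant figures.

The effective emission temperature is T_e = [S(1−α)/(4σ)]^¼ = 97.52 K.
In the N-layer model, layer k (counted from the surface) has T_k = (N+1−k)^(1/4)·T_e.
With k = 1: T_1 = (2+1−1)^¼·97.52 K = 116.0 K.

116 K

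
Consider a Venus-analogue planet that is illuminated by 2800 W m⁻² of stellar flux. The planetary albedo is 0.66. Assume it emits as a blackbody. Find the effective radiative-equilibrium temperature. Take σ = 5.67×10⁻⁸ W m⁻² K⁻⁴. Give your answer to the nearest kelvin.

255 K

The planet absorbs (1−α)S over its disc πR² and re-emits over 4πR², so the mean absorbed flux is (1−0.66)·2800/4 = 238.0 W m⁻².
Set σT⁴ = 238.0 → T = (238.0/σ)^(1/4) = 254.5 K.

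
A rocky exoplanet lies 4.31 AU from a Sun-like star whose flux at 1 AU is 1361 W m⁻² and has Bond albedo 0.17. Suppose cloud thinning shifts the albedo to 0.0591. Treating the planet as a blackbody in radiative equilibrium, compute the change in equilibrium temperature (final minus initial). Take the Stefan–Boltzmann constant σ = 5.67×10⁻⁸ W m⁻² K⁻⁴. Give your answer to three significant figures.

Irradiance scales as 1/d², so S = 1361 W m⁻² × (1/4.31)² = 73.27 W m⁻².
Before: T₁ = [73.27·0.83/(4σ)]^(1/4) = 128.0 K.
After:  T₂ = [73.27·0.941/(4σ)]^(1/4) = 132.0 K.
Change: 132.0 − 128.0 = 4.076 K.

4.08 kelvin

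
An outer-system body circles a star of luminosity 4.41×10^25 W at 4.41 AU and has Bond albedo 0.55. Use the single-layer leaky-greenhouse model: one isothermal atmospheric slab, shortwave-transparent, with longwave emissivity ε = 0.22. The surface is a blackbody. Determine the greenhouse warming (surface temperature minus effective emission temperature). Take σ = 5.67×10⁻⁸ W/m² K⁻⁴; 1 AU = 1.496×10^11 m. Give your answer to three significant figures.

d = 4.41 × 1.496×10^11 m = 6.597×10^11 m.
Spreading L over a sphere of radius d: S = 4.41×10^25/(4π·6.60×10^11²) = 8.063 W/m².
Effective emission temperature (TOA balance): σT_e⁴ = S(1−α)/4 = 0.9071 W/m² → T_e = 63.24 K.
For a single slab of emissivity ε, T_s⁴ = 2T_e⁴/(2−ε); thus T_s = 63.24·(1.124)^(1/4) = 65.11 K.
T_s − T_e = 65.11 − 63.24 = 1.870 K.

1.87 K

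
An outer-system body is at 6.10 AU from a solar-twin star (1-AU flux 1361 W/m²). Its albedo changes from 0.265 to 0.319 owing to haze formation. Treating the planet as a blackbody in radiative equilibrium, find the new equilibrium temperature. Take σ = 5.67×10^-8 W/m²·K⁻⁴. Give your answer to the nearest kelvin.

102 K

By the inverse-square law, S = 1361/6.10² = 36.58 W/m².
New equilibrium: T₂ = [(1−0.319)·36.58/(4σ)]^(1/4) = 102.4 K.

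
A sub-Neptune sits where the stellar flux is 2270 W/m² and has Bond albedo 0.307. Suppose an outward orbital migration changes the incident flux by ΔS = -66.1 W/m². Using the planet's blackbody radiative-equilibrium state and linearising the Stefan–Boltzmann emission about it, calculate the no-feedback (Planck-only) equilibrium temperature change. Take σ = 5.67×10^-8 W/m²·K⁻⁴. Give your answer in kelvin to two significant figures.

The baseline emission temperature is T_e = 288.6 K.
ΔF = Δ[S(1−α)]/4 = (1−0.307)·-66.1/4 = -11.45 W/m².
Linearising σT⁴ gives d(σT⁴)/dT = 4σT_e³ = 5.451 W/m² per K.
So ΔT₀ = -11.45/5.451 = -2.10 K.

-2.1 K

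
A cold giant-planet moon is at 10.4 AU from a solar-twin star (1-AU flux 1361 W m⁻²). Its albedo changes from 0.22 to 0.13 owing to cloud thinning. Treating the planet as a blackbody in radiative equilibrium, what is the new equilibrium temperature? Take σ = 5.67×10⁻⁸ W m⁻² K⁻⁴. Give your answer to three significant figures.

Irradiance scales as 1/d², so S = 1361 W m⁻² × (1/10.4)² = 12.58 W m⁻².
T₂ = [S(1−α₂)/(4σ)]^(1/4) = [12.58·0.87/(4σ)]^(1/4) = 83.35 K.

83.4 kelvin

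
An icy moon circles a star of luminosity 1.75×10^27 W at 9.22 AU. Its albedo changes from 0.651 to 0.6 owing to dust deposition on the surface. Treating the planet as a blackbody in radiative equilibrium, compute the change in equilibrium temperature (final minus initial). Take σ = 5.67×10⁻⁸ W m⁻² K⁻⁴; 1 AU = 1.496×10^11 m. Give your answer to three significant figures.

Orbital distance: d = 9.22 AU = 1.379×10^12 m.
Spreading L over a sphere of radius d: S = 1.75×10^27/(4π·1.38×10^12²) = 73.20 W m⁻².
With α = 0.651, T₁ = 103.0 K.
With α = 0.6, T₂ = 106.6 K.
Change: 106.6 − 103.0 = 3.573 K.

3.57 K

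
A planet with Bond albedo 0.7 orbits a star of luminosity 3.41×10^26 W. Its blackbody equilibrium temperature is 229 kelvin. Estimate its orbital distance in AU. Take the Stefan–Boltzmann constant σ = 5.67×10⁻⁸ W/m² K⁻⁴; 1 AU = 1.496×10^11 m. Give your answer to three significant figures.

0.764 AU

Required flux: S = 4σT⁴/(1−α) = 2079 W/m².
S = L/(4πd²) → d = √(L/4πS) = √(3.41×10^26/(4π·2079)) = 1.142×10^11 m = 0.7637 AU.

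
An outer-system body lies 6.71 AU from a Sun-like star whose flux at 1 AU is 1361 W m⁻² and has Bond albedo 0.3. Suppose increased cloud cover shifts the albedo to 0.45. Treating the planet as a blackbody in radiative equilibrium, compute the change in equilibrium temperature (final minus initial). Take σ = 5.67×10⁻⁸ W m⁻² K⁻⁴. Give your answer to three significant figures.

-5.75 K

Flux at the orbit: S = 1361/(6.71)² = 30.23 W m⁻².
With α = 0.3, T₁ = 98.28 K.
Final:   T₂ = [S(1−0.45)/(4σ)]^(1/4) = 92.53 K.
ΔT = T₂ − T₁ = -5.750 K.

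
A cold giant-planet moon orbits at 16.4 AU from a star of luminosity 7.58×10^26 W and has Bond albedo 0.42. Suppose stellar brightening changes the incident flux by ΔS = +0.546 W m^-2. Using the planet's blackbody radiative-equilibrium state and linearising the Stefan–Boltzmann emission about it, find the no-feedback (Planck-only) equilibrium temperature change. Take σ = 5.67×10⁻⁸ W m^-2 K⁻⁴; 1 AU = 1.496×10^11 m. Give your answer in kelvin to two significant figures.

Orbital distance: d = 16.4 AU = 2.453×10^12 m.
S = L/(4πd²) = 10.02 W m^-2.
Unperturbed T_e = [10.02·(1−0.42)/(4σ)]^¼ = 71.15 K.
Only a fraction (1−α) is absorbed and it's spread over 4πR², so ΔF = (1−α)ΔS/4 = 0.07917 W m^-2.
The Planck feedback parameter is 4σT_e³ = 0.08169 W m^-2/K.
Hence the no-feedback warming is ΔF/(4σT_e³) = 0.969 K.

0.97 kelvin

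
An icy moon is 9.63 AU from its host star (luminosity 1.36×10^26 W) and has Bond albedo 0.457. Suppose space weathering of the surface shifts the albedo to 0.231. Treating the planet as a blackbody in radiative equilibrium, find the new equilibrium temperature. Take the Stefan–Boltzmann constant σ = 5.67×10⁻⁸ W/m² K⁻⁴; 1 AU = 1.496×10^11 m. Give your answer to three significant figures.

Orbital distance: d = 9.63 AU = 1.441×10^12 m.
Spreading L over a sphere of radius d: S = 1.36×10^26/(4π·1.44×10^12²) = 5.215 W/m².
New equilibrium: T₂ = [(1−0.231)·5.215/(4σ)]^(1/4) = 64.84 K.

64.8 K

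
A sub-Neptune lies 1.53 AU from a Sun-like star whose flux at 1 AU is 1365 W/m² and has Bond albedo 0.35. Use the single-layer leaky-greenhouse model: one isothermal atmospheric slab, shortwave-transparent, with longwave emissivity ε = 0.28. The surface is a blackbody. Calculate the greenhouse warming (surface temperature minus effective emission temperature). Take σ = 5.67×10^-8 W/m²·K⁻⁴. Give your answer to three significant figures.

7.77 kelvin

By the inverse-square law, S = 1365/1.53² = 583.1 W/m².
Effective emission temperature (TOA balance): σT_e⁴ = S(1−α)/4 = 94.76 W/m² → T_e = 202.2 K.
Surface balance with a leaky layer gives σT_s⁴ = σT_e⁴·2/(2−ε), so T_s = T_e·[2/(2−0.28)]^(1/4) = 210.0 K.
Greenhouse warming: T_s − T_e = 7.769 K.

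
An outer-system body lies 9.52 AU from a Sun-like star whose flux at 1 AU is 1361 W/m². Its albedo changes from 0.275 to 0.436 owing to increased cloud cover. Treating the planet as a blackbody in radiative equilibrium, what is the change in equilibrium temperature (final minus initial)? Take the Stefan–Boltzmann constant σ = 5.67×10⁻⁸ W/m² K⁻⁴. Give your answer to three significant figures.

Flux at the orbit: S = 1361/(9.52)² = 15.02 W/m².
Initial: T₁ = [S(1−0.275)/(4σ)]^(1/4) = 83.24 K.
With α = 0.436, T₂ = 78.17 K.
ΔT = T₂ − T₁ = -5.065 K.

-5.06 K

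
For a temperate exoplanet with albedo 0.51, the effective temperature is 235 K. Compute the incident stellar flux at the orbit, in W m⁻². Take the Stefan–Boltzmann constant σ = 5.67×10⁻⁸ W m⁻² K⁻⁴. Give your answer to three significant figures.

From S(1−α)/4 = σT⁴: S = 4σT⁴/(1−α).
σT⁴ = 5.67×10⁻⁸·(235)⁴ = 172.9 W m⁻².
S = 4·172.9/0.49 = 1412 W m⁻².

1410 W m⁻²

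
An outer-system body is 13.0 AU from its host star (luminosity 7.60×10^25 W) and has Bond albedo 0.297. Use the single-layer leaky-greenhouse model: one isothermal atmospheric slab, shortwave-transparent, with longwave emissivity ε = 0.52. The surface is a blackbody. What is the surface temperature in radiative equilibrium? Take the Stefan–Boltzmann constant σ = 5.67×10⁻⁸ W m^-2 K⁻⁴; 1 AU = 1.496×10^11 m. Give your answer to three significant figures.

50.9 K

d = 13.0 × 1.496×10^11 m = 1.945×10^12 m.
S = L/(4πd²) = 1.599 W m^-2.
At the top of the atmosphere, σT_e⁴ = S(1−α)/4 = 0.2810 W m^-2, giving T_e = 47.18 K.
For a single slab of emissivity ε, T_s⁴ = 2T_e⁴/(2−ε); thus T_s = 47.18·(1.351)^(1/4) = 50.87 K.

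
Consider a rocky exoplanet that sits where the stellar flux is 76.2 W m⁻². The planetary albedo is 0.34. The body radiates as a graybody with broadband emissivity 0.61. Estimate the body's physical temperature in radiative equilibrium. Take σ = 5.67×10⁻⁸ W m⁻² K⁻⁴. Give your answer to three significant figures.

138 K

Absorbed flux (global mean): S(1−α)/4 = 76.20·0.66/4 = 12.57 W m⁻².
Radiative balance εσT⁴ = 12.57 gives T = [12.57/(0.61·σ)]^(1/4) = 138.1 K.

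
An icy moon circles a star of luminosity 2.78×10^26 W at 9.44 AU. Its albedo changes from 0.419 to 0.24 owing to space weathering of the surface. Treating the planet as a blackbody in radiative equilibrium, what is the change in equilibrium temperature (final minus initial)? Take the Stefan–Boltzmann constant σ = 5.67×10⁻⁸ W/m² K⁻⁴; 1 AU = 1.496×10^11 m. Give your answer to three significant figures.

d = 9.44 × 1.496×10^11 m = 1.412×10^12 m.
Spreading L over a sphere of radius d: S = 2.78×10^26/(4π·1.41×10^12²) = 11.09 W/m².
With α = 0.419, T₁ = 73.01 K.
With α = 0.24, T₂ = 78.08 K.
ΔT = T₂ − T₁ = 5.070 K.

5.07 K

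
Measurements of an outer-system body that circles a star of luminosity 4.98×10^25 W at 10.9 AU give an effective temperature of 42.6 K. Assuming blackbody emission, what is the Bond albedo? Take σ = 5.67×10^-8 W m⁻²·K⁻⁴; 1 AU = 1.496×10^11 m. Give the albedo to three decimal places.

Orbital distance: d = 10.9 AU = 1.631×10^12 m.
Flux at the orbit: S = L/(4πd²) = 4.98×10^25/(4π·(1.63×10^12)²) = 1.490 W m⁻².
Energy balance: S(1−α)/4 = σT⁴, so 1−α = 4σT⁴/S.
σT⁴ = 0.1867 W m⁻², so 4σT⁴ = 0.7469 W m⁻².
Hence α = 1 − 0.7469/1.490 = 0.4988.

0.499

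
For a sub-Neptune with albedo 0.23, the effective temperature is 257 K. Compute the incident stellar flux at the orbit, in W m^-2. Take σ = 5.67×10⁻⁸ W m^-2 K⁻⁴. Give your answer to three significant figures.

Invert the energy balance for S: S = 4σT⁴/(1−α).
The emitted flux is σT⁴ = 247.4 W m^-2.
So S = 4×247.4/(1−0.23) = 1285 W m^-2.

1280 W m^-2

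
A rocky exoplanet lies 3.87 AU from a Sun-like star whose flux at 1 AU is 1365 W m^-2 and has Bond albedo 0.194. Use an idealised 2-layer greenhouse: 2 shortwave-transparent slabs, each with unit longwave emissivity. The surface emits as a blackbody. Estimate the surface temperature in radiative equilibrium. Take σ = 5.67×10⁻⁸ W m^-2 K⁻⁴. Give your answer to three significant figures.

177 K

Flux at the orbit: S = 1365/(3.87)² = 91.14 W m^-2.
The effective emission temperature is T_e = [S(1−α)/(4σ)]^¼ = 134.2 K.
With N = 2 opaque layers, T_s = (N+1)^(1/4)·T_e = 3^(1/4)·134.2 = 176.6 K.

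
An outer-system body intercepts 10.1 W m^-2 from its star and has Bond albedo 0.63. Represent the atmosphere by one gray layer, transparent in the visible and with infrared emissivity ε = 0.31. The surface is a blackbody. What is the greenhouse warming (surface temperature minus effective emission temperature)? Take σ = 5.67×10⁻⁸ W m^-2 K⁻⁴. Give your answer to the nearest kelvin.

3 kelvin

The planet radiates to space at T_e = [S(1−α)/(4σ)]^(1/4) = 63.71 K.
Surface balance with a leaky layer gives σT_s⁴ = σT_e⁴·2/(2−ε), so T_s = T_e·[2/(2−0.31)]^(1/4) = 66.45 K.
The atmosphere warms the surface by 2.740 K.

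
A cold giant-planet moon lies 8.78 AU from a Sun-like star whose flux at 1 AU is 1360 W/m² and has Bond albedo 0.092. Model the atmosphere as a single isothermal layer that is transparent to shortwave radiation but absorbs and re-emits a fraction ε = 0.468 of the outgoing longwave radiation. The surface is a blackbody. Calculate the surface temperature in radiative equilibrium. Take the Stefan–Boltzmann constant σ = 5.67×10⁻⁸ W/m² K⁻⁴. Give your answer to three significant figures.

98.0 K

Irradiance scales as 1/d², so S = 1360 W/m² × (1/8.78)² = 17.64 W/m².
The planet radiates to space at T_e = [S(1−α)/(4σ)]^(1/4) = 91.67 K.
For a single slab of emissivity ε, T_s⁴ = 2T_e⁴/(2−ε); thus T_s = 91.67·(1.305)^(1/4) = 97.99 K.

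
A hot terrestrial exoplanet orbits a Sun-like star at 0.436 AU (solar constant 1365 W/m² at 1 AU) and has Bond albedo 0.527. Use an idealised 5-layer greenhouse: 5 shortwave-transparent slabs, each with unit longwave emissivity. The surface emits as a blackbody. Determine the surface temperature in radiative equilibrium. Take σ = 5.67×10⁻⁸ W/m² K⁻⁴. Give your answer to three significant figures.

547 K

Flux at the orbit: S = 1365/(0.436)² = 7181 W/m².
Top-of-atmosphere balance: σT_e⁴ = S(1−α)/4 = 849.1 W/m² → T_e = 349.8 K.
Layer-by-layer balance gives σT_s⁴ = (N+1)σT_e⁴, so T_s = 6^¼·349.8 = 547.5 K.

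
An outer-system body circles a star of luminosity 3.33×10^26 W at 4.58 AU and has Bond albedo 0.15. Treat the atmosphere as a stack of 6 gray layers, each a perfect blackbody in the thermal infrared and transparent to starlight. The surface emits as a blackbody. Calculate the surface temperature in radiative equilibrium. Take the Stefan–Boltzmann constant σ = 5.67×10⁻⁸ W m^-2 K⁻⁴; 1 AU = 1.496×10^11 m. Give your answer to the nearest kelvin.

196 kelvin

Orbital distance: d = 4.58 AU = 6.852×10^11 m.
S = L/(4πd²) = 56.45 W m^-2.
Top-of-atmosphere balance: σT_e⁴ = S(1−α)/4 = 11.99 W m^-2 → T_e = 120.6 K.
For an N-layer opaque stack, T_s⁴ = (N+1)T_e⁴, hence T_s = (7)^(1/4)×120.6 K = 196.2 K.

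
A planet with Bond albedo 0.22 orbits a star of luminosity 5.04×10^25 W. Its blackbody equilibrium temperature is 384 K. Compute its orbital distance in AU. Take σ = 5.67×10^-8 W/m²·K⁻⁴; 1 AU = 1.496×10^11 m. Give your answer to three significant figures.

0.168 AU

Required flux: S = 4σT⁴/(1−α) = 6322 W/m².
From L = 4πd²S, d = √(5.04×10^25/(4π·6322)) = 2.519×10^10 m = 0.1684 AU.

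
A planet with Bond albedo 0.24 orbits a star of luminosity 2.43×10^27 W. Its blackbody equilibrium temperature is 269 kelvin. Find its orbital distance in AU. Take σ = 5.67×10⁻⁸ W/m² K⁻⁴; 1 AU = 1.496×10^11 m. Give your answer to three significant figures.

The flux needed for this T is 4σT⁴/(1−0.24) = 1563 W/m².
From L = 4πd²S, d = √(2.43×10^27/(4π·1563)) = 3.518×10^11 m = 2.352 AU.

2.35 AU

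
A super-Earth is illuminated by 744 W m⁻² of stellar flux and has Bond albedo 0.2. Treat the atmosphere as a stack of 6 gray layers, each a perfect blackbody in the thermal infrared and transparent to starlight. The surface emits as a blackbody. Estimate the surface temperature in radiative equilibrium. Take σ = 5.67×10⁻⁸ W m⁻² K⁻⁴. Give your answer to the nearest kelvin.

Top-of-atmosphere balance: σT_e⁴ = S(1−α)/4 = 148.8 W m⁻² → T_e = 226.3 K.
Layer-by-layer balance gives σT_s⁴ = (N+1)σT_e⁴, so T_s = 7^¼·226.3 = 368.2 K.

368 K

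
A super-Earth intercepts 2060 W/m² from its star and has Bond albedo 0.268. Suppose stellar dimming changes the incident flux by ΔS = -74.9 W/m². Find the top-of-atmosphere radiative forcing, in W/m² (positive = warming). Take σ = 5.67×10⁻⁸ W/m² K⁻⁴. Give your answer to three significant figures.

-13.7 W/m²

Only a fraction (1−α) is absorbed and it's spread over 4πR², so ΔF = (1−α)ΔS/4 = -13.71 W/m².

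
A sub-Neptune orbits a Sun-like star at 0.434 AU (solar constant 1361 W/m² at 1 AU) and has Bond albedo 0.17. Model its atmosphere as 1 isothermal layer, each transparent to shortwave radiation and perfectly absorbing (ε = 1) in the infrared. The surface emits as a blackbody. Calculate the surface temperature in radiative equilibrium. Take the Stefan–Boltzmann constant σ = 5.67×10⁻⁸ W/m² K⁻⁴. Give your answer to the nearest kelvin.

Flux at the orbit: S = 1361/(0.434)² = 7226 W/m².
OLR = S(1−α)/4 = 1499 W/m²; the top layer radiates at T_e = 403.3 K.
Layer-by-layer balance gives σT_s⁴ = (N+1)σT_e⁴, so T_s = 2^¼·403.3 = 479.6 K.

480 K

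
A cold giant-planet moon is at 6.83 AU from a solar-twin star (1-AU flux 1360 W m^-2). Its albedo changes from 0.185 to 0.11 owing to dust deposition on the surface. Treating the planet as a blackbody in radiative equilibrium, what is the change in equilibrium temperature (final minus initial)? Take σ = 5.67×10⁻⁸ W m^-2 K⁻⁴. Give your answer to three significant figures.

By the inverse-square law, S = 1360/6.83² = 29.15 W m^-2.
Initial: T₁ = [S(1−0.185)/(4σ)]^(1/4) = 101.2 K.
After:  T₂ = [29.15·0.89/(4σ)]^(1/4) = 103.4 K.
ΔT = T₂ − T₁ = 2.251 K.

2.25 K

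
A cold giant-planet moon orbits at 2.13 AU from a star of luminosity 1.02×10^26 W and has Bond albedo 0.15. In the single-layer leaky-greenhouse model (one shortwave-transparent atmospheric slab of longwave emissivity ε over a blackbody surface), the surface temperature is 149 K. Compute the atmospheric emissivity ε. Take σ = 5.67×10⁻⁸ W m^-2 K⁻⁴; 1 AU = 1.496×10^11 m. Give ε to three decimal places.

d = 2.13 × 1.496×10^11 m = 3.186×10^11 m.
Spreading L over a sphere of radius d: S = 1.02×10^26/(4π·3.19×10^11²) = 79.94 W m^-2.
Effective temperature: T_e = [S(1−α)/(4σ)]^(1/4) = 131.6 K.
T_s⁴ = T_e⁴·2/(2−ε) → ε = 2 − 2(T_e/T_s)⁴ = 2 − 2·(131.6/149)⁴ = 0.7843.

0.784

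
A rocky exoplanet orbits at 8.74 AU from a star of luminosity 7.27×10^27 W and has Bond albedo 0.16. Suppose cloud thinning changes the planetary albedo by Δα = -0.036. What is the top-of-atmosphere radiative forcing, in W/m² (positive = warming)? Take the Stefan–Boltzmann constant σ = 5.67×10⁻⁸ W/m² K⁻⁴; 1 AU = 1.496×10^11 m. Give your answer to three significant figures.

Orbital distance: d = 8.74 AU = 1.308×10^12 m.
Flux at the orbit: S = L/(4πd²) = 7.27×10^27/(4π·(1.31×10^12)²) = 338.4 W/m².
ΔF = −(S/4)Δα = −(338.4/4)×(-0.036) = 3.046 W/m².

3.05 W/m²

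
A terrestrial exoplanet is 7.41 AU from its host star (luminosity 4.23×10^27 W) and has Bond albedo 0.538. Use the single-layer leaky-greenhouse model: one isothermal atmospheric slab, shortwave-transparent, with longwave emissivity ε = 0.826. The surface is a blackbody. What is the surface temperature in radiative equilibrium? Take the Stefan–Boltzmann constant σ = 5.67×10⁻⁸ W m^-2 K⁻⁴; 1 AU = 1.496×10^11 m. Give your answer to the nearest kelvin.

d = 7.41 × 1.496×10^11 m = 1.109×10^12 m.
S = L/(4πd²) = 273.9 W m^-2.
At the top of the atmosphere, σT_e⁴ = S(1−α)/4 = 31.64 W m^-2, giving T_e = 153.7 K.
Surface balance with a leaky layer gives σT_s⁴ = σT_e⁴·2/(2−ε), so T_s = T_e·[2/(2−0.826)]^(1/4) = 175.6 K.

176 K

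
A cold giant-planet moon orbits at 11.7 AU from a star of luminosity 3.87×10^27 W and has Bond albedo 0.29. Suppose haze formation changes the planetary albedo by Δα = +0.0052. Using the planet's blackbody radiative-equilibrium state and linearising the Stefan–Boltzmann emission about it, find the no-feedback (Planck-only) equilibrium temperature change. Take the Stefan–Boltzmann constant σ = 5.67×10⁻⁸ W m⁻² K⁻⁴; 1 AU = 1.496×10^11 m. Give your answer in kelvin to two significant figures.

d = 11.7 × 1.496×10^11 m = 1.750×10^12 m.
Flux at the orbit: S = L/(4πd²) = 3.87×10^27/(4π·(1.75×10^12)²) = 100.5 W m⁻².
Unperturbed T_e = [100.5·(1−0.29)/(4σ)]^¼ = 133.2 K.
TOA radiative forcing: ΔF = −S·Δα/4 = −100.5·(+0.0052)/4 = -0.1307 W m⁻².
Planck response: λ_P = 4σT_e³ = 4·5.67×10⁻⁸·(133.2)³ = 0.5359 W m⁻²/K.
So ΔT₀ = -0.1307/0.5359 = -0.244 K.

-0.24 K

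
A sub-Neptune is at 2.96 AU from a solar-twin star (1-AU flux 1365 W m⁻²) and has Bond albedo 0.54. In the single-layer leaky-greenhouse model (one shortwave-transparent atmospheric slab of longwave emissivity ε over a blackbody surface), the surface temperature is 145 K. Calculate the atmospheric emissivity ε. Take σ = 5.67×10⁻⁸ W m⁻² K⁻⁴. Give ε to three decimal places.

0.570

Flux at the orbit: S = 1365/(2.96)² = 155.8 W m⁻².
TOA balance gives T_e = 133.3 K.
Inverting T_s⁴ = 2T_e⁴/(2−ε): (T_e/T_s)⁴ = 0.7148, so ε = 2(1 − 0.7148) = 0.5704.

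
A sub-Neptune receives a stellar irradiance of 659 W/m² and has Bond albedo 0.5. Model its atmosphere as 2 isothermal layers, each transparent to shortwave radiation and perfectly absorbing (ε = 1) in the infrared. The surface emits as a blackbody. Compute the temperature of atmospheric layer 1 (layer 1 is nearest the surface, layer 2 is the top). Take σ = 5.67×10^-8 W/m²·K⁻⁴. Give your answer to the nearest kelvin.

Top-of-atmosphere balance: σT_e⁴ = S(1−α)/4 = 82.38 W/m² → T_e = 195.2 K.
In the N-layer model, layer k (counted from the surface) has T_k = (N+1−k)^(1/4)·T_e.
With k = 1: T_1 = (2+1−1)^¼·195.2 K = 232.2 K.

232 K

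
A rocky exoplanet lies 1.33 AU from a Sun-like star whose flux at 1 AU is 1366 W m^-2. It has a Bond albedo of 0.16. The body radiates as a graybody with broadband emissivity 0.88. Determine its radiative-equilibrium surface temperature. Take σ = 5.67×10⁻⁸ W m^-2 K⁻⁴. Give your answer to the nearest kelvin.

239 K

By the inverse-square law, S = 1366/1.33² = 772.2 W m^-2.
The planet absorbs (1−α)S over its disc πR² and re-emits over 4πR², so the mean absorbed flux is (1−0.16)·772.2/4 = 162.2 W m^-2.
Radiative balance εσT⁴ = 162.2 gives T = [162.2/(0.88·σ)]^(1/4) = 238.8 K.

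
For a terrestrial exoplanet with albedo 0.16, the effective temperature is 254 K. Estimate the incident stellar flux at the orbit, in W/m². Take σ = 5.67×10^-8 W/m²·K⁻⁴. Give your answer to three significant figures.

1120 W/m²

From S(1−α)/4 = σT⁴: S = 4σT⁴/(1−α).
σT⁴ = 5.67×10⁻⁸·(254)⁴ = 236.0 W/m².
So S = 4×236.0/(1−0.16) = 1124 W/m².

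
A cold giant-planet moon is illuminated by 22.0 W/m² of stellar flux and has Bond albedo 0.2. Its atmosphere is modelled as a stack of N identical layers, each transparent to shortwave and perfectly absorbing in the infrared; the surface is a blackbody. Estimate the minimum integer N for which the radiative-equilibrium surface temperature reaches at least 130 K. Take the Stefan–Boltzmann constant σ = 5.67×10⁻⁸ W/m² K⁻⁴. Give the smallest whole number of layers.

The effective emission temperature is T_e = [S(1−α)/(4σ)]^¼ = 93.86 K.
T_s = (N+1)^(1/4)·T_e ≥ 130 K requires N+1 ≥ (T_s/T_e)⁴ = (130/93.86)⁴ = 3.680.
So N ≥ 2.680; the smallest integer is N = 3.

3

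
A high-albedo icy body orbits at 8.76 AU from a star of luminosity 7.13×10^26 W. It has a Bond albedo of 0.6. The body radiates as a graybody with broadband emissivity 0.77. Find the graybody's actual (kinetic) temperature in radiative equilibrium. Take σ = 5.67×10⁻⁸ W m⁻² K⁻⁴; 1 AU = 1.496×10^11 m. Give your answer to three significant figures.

d = 8.76 × 1.496×10^11 m = 1.310×10^12 m.
Flux at the orbit: S = L/(4πd²) = 7.13×10^26/(4π·(1.31×10^12)²) = 33.04 W m⁻².
Absorbed flux (global mean): S(1−α)/4 = 33.04·0.4/4 = 3.304 W m⁻².
Radiative balance εσT⁴ = 3.304 gives T = [3.304/(0.77·σ)]^(1/4) = 93.27 K.

93.3 K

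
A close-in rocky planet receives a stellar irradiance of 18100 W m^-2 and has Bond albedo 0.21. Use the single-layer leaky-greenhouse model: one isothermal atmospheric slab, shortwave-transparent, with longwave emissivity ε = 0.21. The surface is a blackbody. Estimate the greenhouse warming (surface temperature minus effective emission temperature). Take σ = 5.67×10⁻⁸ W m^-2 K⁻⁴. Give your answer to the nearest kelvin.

The planet radiates to space at T_e = [S(1−α)/(4σ)]^(1/4) = 501.1 K.
For a single slab of emissivity ε, T_s⁴ = 2T_e⁴/(2−ε); thus T_s = 501.1·(1.117)^(1/4) = 515.2 K.
The atmosphere warms the surface by 14.09 K.

14 K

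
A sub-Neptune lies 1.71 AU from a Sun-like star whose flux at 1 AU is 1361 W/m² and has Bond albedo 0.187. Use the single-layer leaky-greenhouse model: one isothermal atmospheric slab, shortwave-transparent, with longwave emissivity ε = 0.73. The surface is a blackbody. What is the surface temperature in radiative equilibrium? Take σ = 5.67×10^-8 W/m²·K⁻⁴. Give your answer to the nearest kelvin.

226 K

Irradiance scales as 1/d², so S = 1361 W/m² × (1/1.71)² = 465.4 W/m².
At the top of the atmosphere, σT_e⁴ = S(1−α)/4 = 94.60 W/m², giving T_e = 202.1 K.
For a single slab of emissivity ε, T_s⁴ = 2T_e⁴/(2−ε); thus T_s = 202.1·(1.575)^(1/4) = 226.4 K.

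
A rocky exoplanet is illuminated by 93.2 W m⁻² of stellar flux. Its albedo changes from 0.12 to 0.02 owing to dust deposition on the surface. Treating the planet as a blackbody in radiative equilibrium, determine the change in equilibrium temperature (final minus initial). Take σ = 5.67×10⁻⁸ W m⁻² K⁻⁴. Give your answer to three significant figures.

Initial: T₁ = [S(1−0.12)/(4σ)]^(1/4) = 137.9 K.
After:  T₂ = [93.20·0.98/(4σ)]^(1/4) = 141.7 K.
ΔT = T₂ − T₁ = 3.761 K.

3.76 kelvin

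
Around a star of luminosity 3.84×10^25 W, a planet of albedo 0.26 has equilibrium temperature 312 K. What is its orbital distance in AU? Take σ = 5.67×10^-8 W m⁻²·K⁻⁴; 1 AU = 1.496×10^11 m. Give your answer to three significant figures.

Energy balance gives S = 4σT⁴/(1−α) = 2904 W m⁻².
Then d = [L/(4πS)]^(1/2) = 3.244×10^10 m, i.e. 0.2168 AU.

0.217 AU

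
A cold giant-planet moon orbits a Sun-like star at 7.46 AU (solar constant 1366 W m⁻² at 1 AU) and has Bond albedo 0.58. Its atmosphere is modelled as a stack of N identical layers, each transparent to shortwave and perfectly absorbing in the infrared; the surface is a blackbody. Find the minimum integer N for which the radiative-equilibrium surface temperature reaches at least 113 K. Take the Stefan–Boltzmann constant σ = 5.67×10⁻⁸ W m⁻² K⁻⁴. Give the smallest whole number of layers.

Flux at the orbit: S = 1366/(7.46)² = 24.55 W m⁻².
The effective emission temperature is T_e = [S(1−α)/(4σ)]^¼ = 82.11 K.
Need (N+1)T_e⁴ ≥ T_s⁴, i.e. N+1 ≥ (113/82.11)⁴ = 3.587.
The minimum whole number is N = 3.

3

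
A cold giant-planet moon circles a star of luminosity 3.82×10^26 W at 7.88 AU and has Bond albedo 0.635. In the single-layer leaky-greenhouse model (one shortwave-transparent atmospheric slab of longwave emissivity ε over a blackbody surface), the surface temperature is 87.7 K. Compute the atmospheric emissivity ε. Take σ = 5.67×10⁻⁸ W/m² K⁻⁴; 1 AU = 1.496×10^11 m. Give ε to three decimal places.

0.810

d = 7.88 × 1.496×10^11 m = 1.179×10^12 m.
S = L/(4πd²) = 21.87 W/m².
TOA balance gives T_e = 77.03 K.
T_s⁴ = T_e⁴·2/(2−ε) → ε = 2 − 2(T_e/T_s)⁴ = 2 − 2·(77.03/87.7)⁴ = 0.8098.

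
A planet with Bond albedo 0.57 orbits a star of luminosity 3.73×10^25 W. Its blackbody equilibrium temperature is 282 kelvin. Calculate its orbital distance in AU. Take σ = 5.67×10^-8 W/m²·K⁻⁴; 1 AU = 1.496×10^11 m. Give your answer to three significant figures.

0.199 AU

Energy balance gives S = 4σT⁴/(1−α) = 3336 W/m².
From L = 4πd²S, d = √(3.73×10^25/(4π·3336)) = 2.983×10^10 m = 0.1994 AU.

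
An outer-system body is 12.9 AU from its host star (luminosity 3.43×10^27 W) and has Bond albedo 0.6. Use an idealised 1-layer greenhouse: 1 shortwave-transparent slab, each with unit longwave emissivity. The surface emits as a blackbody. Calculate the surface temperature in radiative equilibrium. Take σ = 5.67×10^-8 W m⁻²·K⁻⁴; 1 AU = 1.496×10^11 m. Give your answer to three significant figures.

127 K

Orbital distance: d = 12.9 AU = 1.930×10^12 m.
S = L/(4πd²) = 73.29 W m⁻².
Top-of-atmosphere balance: σT_e⁴ = S(1−α)/4 = 7.329 W m⁻² → T_e = 106.6 K.
Layer-by-layer balance gives σT_s⁴ = (N+1)σT_e⁴, so T_s = 2^¼·106.6 = 126.8 K.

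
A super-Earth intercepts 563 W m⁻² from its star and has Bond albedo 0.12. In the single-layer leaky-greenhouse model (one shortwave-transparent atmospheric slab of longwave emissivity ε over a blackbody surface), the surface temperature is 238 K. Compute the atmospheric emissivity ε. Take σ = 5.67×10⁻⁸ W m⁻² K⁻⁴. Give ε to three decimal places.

0.638

First, T_e = [563.0·(1−0.12)/(4σ)]^(1/4) = 216.2 K.
T_s⁴ = T_e⁴·2/(2−ε) → ε = 2 − 2(T_e/T_s)⁴ = 2 − 2·(216.2/238)⁴ = 0.6383.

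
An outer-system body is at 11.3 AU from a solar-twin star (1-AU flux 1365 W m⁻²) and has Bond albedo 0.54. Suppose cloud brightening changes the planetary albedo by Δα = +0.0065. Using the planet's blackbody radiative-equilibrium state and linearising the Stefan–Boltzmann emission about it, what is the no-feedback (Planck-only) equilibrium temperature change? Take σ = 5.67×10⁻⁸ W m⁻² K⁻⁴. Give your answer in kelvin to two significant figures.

-0.24 K

Flux at the orbit: S = 1365/(11.3)² = 10.69 W m⁻².
Unperturbed T_e = [10.69·(1−0.54)/(4σ)]^¼ = 68.24 K.
The change in absorbed flux is Δ[S(1−α)/4] = −SΔα/4 = -0.01737 W m⁻².
The Planck feedback parameter is 4σT_e³ = 0.07206 W m⁻²/K.
Hence the no-feedback warming is ΔF/(4σT_e³) = -0.241 K.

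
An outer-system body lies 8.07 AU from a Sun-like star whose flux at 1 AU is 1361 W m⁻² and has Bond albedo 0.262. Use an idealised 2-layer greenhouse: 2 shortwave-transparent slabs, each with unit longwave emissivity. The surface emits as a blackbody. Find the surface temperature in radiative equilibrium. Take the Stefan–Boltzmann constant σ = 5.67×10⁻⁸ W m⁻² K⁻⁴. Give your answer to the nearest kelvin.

By the inverse-square law, S = 1361/8.07² = 20.90 W m⁻².
Top-of-atmosphere balance: σT_e⁴ = S(1−α)/4 = 3.856 W m⁻² → T_e = 90.81 K.
Layer-by-layer balance gives σT_s⁴ = (N+1)σT_e⁴, so T_s = 3^¼·90.81 = 119.5 K.

120 kelvin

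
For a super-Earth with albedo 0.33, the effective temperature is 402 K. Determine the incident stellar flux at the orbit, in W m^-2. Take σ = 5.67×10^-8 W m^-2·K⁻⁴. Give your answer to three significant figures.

8840 W m^-2

Invert the energy balance for S: S = 4σT⁴/(1−α).
The emitted flux is σT⁴ = 1481 W m^-2.
So S = 4×1481/(1−0.33) = 8840 W m^-2.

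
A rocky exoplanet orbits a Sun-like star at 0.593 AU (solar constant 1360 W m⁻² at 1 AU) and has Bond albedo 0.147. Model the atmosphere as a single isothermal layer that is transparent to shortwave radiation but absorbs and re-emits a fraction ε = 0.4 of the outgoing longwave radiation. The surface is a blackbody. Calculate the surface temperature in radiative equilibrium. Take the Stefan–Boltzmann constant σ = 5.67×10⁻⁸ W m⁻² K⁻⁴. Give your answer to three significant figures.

367 K

Irradiance scales as 1/d², so S = 1360 W m⁻² × (1/0.593)² = 3867 W m⁻².
The planet radiates to space at T_e = [S(1−α)/(4σ)]^(1/4) = 347.3 K.
Surface balance with a leaky layer gives σT_s⁴ = σT_e⁴·2/(2−ε), so T_s = T_e·[2/(2−0.4)]^(1/4) = 367.2 K.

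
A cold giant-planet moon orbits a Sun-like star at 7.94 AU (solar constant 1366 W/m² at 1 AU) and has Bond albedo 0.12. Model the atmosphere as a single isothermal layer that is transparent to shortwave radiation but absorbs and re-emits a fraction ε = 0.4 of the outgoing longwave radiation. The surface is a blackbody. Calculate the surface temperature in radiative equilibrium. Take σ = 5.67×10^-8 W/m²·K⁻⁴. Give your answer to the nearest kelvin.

By the inverse-square law, S = 1366/7.94² = 21.67 W/m².
The planet radiates to space at T_e = [S(1−α)/(4σ)]^(1/4) = 95.76 K.
The surface balance (absorbed SW + ε·downward IR = σT_s⁴) with T_a⁴ = T_s⁴/2 reduces to T_s = T_e·[2/(2−ε)]^¼ = 101.2 K.

101 K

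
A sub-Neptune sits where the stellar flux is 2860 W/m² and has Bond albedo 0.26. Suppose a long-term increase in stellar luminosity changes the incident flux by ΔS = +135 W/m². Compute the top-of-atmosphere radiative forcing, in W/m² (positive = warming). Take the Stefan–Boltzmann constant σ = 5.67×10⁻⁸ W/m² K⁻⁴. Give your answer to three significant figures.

ΔF = Δ[S(1−α)]/4 = (1−0.26)·+135/4 = 24.98 W/m².

25.0 W/m²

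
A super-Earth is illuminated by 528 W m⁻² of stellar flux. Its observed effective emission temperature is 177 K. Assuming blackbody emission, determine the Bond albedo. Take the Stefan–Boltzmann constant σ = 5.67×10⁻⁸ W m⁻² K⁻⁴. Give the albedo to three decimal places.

0.578

Rearranging the radiative balance, α = 1 − 4σT⁴/S.
σT⁴ = 55.65 W m⁻², so 4σT⁴ = 222.6 W m⁻².
Hence α = 1 − 222.6/528.0 = 0.5784.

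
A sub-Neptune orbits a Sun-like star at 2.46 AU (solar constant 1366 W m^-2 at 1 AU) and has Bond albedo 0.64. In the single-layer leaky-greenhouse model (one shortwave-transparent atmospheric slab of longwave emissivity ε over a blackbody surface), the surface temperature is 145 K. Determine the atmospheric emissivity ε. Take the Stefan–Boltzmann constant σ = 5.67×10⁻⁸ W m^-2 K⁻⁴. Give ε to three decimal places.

Flux at the orbit: S = 1366/(2.46)² = 225.7 W m^-2.
Effective temperature: T_e = [S(1−α)/(4σ)]^(1/4) = 137.6 K.
T_s⁴ = T_e⁴·2/(2−ε) → ε = 2 − 2(T_e/T_s)⁴ = 2 − 2·(137.6/145)⁴ = 0.3789.

0.379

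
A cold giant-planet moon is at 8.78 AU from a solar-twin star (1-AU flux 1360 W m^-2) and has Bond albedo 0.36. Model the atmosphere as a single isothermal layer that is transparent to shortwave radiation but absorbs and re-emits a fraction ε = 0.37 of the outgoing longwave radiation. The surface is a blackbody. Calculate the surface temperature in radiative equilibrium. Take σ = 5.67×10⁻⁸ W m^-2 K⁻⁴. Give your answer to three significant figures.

88.4 K

Irradiance scales as 1/d², so S = 1360 W m^-2 × (1/8.78)² = 17.64 W m^-2.
The planet radiates to space at T_e = [S(1−α)/(4σ)]^(1/4) = 84.00 K.
For a single slab of emissivity ε, T_s⁴ = 2T_e⁴/(2−ε); thus T_s = 84.00·(1.227)^(1/4) = 88.41 K.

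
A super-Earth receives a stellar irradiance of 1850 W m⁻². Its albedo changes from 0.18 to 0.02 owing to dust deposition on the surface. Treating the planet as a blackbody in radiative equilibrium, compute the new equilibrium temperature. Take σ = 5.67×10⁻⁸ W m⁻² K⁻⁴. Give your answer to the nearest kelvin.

With the new albedo, S(1−α₂)/4 = 453.2 W m⁻², so T₂ = 299.0 K.

299 K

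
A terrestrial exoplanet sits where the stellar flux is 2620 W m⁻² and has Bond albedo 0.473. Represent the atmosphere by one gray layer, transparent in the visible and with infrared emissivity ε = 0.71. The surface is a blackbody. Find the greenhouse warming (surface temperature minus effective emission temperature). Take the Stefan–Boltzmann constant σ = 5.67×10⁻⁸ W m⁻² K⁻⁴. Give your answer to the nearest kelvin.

32 kelvin

At the top of the atmosphere, σT_e⁴ = S(1−α)/4 = 345.2 W m⁻², giving T_e = 279.3 K.
The surface balance (absorbed SW + ε·downward IR = σT_s⁴) with T_a⁴ = T_s⁴/2 reduces to T_s = T_e·[2/(2−ε)]^¼ = 311.7 K.
Greenhouse warming: T_s − T_e = 32.36 K.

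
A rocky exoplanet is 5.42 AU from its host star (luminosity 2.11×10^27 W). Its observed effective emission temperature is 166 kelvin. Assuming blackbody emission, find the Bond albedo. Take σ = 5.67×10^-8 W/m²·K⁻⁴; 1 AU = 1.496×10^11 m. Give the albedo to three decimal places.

0.326

Orbital distance: d = 5.42 AU = 8.108×10^11 m.
S = L/(4πd²) = 255.4 W/m².
Rearranging the radiative balance, α = 1 − 4σT⁴/S.
σT⁴ = 43.05 W/m², so 4σT⁴ = 172.2 W/m².
1−α = 172.2/255.4 = 0.6743, so α = 0.3257.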